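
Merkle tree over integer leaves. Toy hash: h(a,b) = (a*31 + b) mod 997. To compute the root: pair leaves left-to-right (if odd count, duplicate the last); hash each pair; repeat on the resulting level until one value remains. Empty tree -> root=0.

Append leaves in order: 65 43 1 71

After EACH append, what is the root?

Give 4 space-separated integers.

Answer: 65 64 22 92

Derivation:
After append 65 (leaves=[65]):
  L0: [65]
  root=65
After append 43 (leaves=[65, 43]):
  L0: [65, 43]
  L1: h(65,43)=(65*31+43)%997=64 -> [64]
  root=64
After append 1 (leaves=[65, 43, 1]):
  L0: [65, 43, 1]
  L1: h(65,43)=(65*31+43)%997=64 h(1,1)=(1*31+1)%997=32 -> [64, 32]
  L2: h(64,32)=(64*31+32)%997=22 -> [22]
  root=22
After append 71 (leaves=[65, 43, 1, 71]):
  L0: [65, 43, 1, 71]
  L1: h(65,43)=(65*31+43)%997=64 h(1,71)=(1*31+71)%997=102 -> [64, 102]
  L2: h(64,102)=(64*31+102)%997=92 -> [92]
  root=92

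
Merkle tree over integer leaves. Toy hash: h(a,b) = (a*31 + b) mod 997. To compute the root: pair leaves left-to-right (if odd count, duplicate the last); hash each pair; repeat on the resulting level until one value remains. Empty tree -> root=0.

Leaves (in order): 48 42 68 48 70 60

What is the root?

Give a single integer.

Answer: 365

Derivation:
L0: [48, 42, 68, 48, 70, 60]
L1: h(48,42)=(48*31+42)%997=533 h(68,48)=(68*31+48)%997=162 h(70,60)=(70*31+60)%997=236 -> [533, 162, 236]
L2: h(533,162)=(533*31+162)%997=733 h(236,236)=(236*31+236)%997=573 -> [733, 573]
L3: h(733,573)=(733*31+573)%997=365 -> [365]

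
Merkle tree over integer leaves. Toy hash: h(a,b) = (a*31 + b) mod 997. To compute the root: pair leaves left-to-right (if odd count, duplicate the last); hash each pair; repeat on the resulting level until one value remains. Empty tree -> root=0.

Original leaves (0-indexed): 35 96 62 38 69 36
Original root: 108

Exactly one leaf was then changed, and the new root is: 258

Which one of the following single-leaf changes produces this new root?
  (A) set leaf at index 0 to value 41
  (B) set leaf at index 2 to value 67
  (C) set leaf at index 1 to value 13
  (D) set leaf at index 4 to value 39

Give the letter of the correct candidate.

Original leaves: [35, 96, 62, 38, 69, 36]
Target new root: 258
Try each candidate change and compute the resulting root:
Candidate A: set leaf[0] = 41 -> leaves = [41, 96, 62, 38, 69, 36]
  L0: [41, 96, 62, 38, 69, 36]
  L1: h(41,96)=(41*31+96)%997=370 h(62,38)=(62*31+38)%997=963 h(69,36)=(69*31+36)%997=181 -> [370, 963, 181]
  L2: h(370,963)=(370*31+963)%997=469 h(181,181)=(181*31+181)%997=807 -> [469, 807]
  L3: h(469,807)=(469*31+807)%997=391 -> [391]
  root = 391 != target 258
Candidate B: set leaf[2] = 67 -> leaves = [35, 96, 67, 38, 69, 36]
  L0: [35, 96, 67, 38, 69, 36]
  L1: h(35,96)=(35*31+96)%997=184 h(67,38)=(67*31+38)%997=121 h(69,36)=(69*31+36)%997=181 -> [184, 121, 181]
  L2: h(184,121)=(184*31+121)%997=840 h(181,181)=(181*31+181)%997=807 -> [840, 807]
  L3: h(840,807)=(840*31+807)%997=925 -> [925]
  root = 925 != target 258
Candidate C: set leaf[1] = 13 -> leaves = [35, 13, 62, 38, 69, 36]
  L0: [35, 13, 62, 38, 69, 36]
  L1: h(35,13)=(35*31+13)%997=101 h(62,38)=(62*31+38)%997=963 h(69,36)=(69*31+36)%997=181 -> [101, 963, 181]
  L2: h(101,963)=(101*31+963)%997=106 h(181,181)=(181*31+181)%997=807 -> [106, 807]
  L3: h(106,807)=(106*31+807)%997=105 -> [105]
  root = 105 != target 258
Candidate D: set leaf[4] = 39 -> leaves = [35, 96, 62, 38, 39, 36]
  L0: [35, 96, 62, 38, 39, 36]
  L1: h(35,96)=(35*31+96)%997=184 h(62,38)=(62*31+38)%997=963 h(39,36)=(39*31+36)%997=248 -> [184, 963, 248]
  L2: h(184,963)=(184*31+963)%997=685 h(248,248)=(248*31+248)%997=957 -> [685, 957]
  L3: h(685,957)=(685*31+957)%997=258 -> [258]
  root = 258 == target 258  ** MATCH **
Candidate D produces the target root.

Answer: D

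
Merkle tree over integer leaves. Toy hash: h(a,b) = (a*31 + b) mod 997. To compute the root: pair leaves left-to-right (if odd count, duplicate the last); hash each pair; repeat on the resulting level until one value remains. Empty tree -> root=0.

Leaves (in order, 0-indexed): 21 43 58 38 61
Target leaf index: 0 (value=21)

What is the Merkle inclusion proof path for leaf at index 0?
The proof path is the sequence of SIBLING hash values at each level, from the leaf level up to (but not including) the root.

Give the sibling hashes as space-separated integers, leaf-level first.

Answer: 43 839 650

Derivation:
L0 (leaves): [21, 43, 58, 38, 61], target index=0
L1: h(21,43)=(21*31+43)%997=694 [pair 0] h(58,38)=(58*31+38)%997=839 [pair 1] h(61,61)=(61*31+61)%997=955 [pair 2] -> [694, 839, 955]
  Sibling for proof at L0: 43
L2: h(694,839)=(694*31+839)%997=419 [pair 0] h(955,955)=(955*31+955)%997=650 [pair 1] -> [419, 650]
  Sibling for proof at L1: 839
L3: h(419,650)=(419*31+650)%997=678 [pair 0] -> [678]
  Sibling for proof at L2: 650
Root: 678
Proof path (sibling hashes from leaf to root): [43, 839, 650]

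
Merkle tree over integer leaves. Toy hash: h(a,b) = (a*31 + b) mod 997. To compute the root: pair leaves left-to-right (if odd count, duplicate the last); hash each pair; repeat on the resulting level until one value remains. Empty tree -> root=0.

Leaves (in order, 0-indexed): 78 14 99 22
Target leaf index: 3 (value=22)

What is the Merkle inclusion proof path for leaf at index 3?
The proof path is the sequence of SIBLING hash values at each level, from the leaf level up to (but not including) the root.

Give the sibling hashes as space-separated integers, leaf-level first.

Answer: 99 438

Derivation:
L0 (leaves): [78, 14, 99, 22], target index=3
L1: h(78,14)=(78*31+14)%997=438 [pair 0] h(99,22)=(99*31+22)%997=100 [pair 1] -> [438, 100]
  Sibling for proof at L0: 99
L2: h(438,100)=(438*31+100)%997=717 [pair 0] -> [717]
  Sibling for proof at L1: 438
Root: 717
Proof path (sibling hashes from leaf to root): [99, 438]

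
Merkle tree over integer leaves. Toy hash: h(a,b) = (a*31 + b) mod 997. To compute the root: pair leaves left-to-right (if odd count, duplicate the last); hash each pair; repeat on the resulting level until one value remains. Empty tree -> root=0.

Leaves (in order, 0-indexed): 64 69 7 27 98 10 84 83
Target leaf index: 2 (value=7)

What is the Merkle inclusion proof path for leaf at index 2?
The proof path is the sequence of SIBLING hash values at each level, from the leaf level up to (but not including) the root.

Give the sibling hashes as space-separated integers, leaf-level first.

Answer: 27 59 466

Derivation:
L0 (leaves): [64, 69, 7, 27, 98, 10, 84, 83], target index=2
L1: h(64,69)=(64*31+69)%997=59 [pair 0] h(7,27)=(7*31+27)%997=244 [pair 1] h(98,10)=(98*31+10)%997=57 [pair 2] h(84,83)=(84*31+83)%997=693 [pair 3] -> [59, 244, 57, 693]
  Sibling for proof at L0: 27
L2: h(59,244)=(59*31+244)%997=79 [pair 0] h(57,693)=(57*31+693)%997=466 [pair 1] -> [79, 466]
  Sibling for proof at L1: 59
L3: h(79,466)=(79*31+466)%997=921 [pair 0] -> [921]
  Sibling for proof at L2: 466
Root: 921
Proof path (sibling hashes from leaf to root): [27, 59, 466]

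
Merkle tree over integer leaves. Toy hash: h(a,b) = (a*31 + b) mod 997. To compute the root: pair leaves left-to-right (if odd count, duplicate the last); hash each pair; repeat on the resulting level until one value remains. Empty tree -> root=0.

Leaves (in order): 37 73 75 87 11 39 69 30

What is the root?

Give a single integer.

Answer: 933

Derivation:
L0: [37, 73, 75, 87, 11, 39, 69, 30]
L1: h(37,73)=(37*31+73)%997=223 h(75,87)=(75*31+87)%997=418 h(11,39)=(11*31+39)%997=380 h(69,30)=(69*31+30)%997=175 -> [223, 418, 380, 175]
L2: h(223,418)=(223*31+418)%997=352 h(380,175)=(380*31+175)%997=988 -> [352, 988]
L3: h(352,988)=(352*31+988)%997=933 -> [933]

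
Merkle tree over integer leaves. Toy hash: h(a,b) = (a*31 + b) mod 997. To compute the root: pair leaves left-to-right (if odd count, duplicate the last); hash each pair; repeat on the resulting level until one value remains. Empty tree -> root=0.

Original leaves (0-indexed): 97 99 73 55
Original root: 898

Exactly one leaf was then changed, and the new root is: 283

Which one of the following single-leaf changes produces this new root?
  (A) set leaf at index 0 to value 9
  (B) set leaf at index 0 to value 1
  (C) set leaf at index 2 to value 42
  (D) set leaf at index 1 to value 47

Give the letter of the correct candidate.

Original leaves: [97, 99, 73, 55]
Target new root: 283
Try each candidate change and compute the resulting root:
Candidate A: set leaf[0] = 9 -> leaves = [9, 99, 73, 55]
  L0: [9, 99, 73, 55]
  L1: h(9,99)=(9*31+99)%997=378 h(73,55)=(73*31+55)%997=324 -> [378, 324]
  L2: h(378,324)=(378*31+324)%997=78 -> [78]
  root = 78 != target 283
Candidate B: set leaf[0] = 1 -> leaves = [1, 99, 73, 55]
  L0: [1, 99, 73, 55]
  L1: h(1,99)=(1*31+99)%997=130 h(73,55)=(73*31+55)%997=324 -> [130, 324]
  L2: h(130,324)=(130*31+324)%997=366 -> [366]
  root = 366 != target 283
Candidate C: set leaf[2] = 42 -> leaves = [97, 99, 42, 55]
  L0: [97, 99, 42, 55]
  L1: h(97,99)=(97*31+99)%997=115 h(42,55)=(42*31+55)%997=360 -> [115, 360]
  L2: h(115,360)=(115*31+360)%997=934 -> [934]
  root = 934 != target 283
Candidate D: set leaf[1] = 47 -> leaves = [97, 47, 73, 55]
  L0: [97, 47, 73, 55]
  L1: h(97,47)=(97*31+47)%997=63 h(73,55)=(73*31+55)%997=324 -> [63, 324]
  L2: h(63,324)=(63*31+324)%997=283 -> [283]
  root = 283 == target 283  ** MATCH **
Candidate D produces the target root.

Answer: D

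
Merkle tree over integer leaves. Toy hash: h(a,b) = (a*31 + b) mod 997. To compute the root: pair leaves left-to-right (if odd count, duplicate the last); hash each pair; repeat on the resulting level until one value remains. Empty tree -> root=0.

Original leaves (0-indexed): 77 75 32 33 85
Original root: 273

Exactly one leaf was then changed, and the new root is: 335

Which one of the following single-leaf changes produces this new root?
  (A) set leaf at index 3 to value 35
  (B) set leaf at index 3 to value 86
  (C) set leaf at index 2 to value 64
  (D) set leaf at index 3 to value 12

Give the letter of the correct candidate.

Original leaves: [77, 75, 32, 33, 85]
Target new root: 335
Try each candidate change and compute the resulting root:
Candidate A: set leaf[3] = 35 -> leaves = [77, 75, 32, 35, 85]
  L0: [77, 75, 32, 35, 85]
  L1: h(77,75)=(77*31+75)%997=468 h(32,35)=(32*31+35)%997=30 h(85,85)=(85*31+85)%997=726 -> [468, 30, 726]
  L2: h(468,30)=(468*31+30)%997=580 h(726,726)=(726*31+726)%997=301 -> [580, 301]
  L3: h(580,301)=(580*31+301)%997=335 -> [335]
  root = 335 == target 335  ** MATCH **
Candidate B: set leaf[3] = 86 -> leaves = [77, 75, 32, 86, 85]
  L0: [77, 75, 32, 86, 85]
  L1: h(77,75)=(77*31+75)%997=468 h(32,86)=(32*31+86)%997=81 h(85,85)=(85*31+85)%997=726 -> [468, 81, 726]
  L2: h(468,81)=(468*31+81)%997=631 h(726,726)=(726*31+726)%997=301 -> [631, 301]
  L3: h(631,301)=(631*31+301)%997=919 -> [919]
  root = 919 != target 335
Candidate C: set leaf[2] = 64 -> leaves = [77, 75, 64, 33, 85]
  L0: [77, 75, 64, 33, 85]
  L1: h(77,75)=(77*31+75)%997=468 h(64,33)=(64*31+33)%997=23 h(85,85)=(85*31+85)%997=726 -> [468, 23, 726]
  L2: h(468,23)=(468*31+23)%997=573 h(726,726)=(726*31+726)%997=301 -> [573, 301]
  L3: h(573,301)=(573*31+301)%997=118 -> [118]
  root = 118 != target 335
Candidate D: set leaf[3] = 12 -> leaves = [77, 75, 32, 12, 85]
  L0: [77, 75, 32, 12, 85]
  L1: h(77,75)=(77*31+75)%997=468 h(32,12)=(32*31+12)%997=7 h(85,85)=(85*31+85)%997=726 -> [468, 7, 726]
  L2: h(468,7)=(468*31+7)%997=557 h(726,726)=(726*31+726)%997=301 -> [557, 301]
  L3: h(557,301)=(557*31+301)%997=619 -> [619]
  root = 619 != target 335
Candidate A produces the target root.

Answer: A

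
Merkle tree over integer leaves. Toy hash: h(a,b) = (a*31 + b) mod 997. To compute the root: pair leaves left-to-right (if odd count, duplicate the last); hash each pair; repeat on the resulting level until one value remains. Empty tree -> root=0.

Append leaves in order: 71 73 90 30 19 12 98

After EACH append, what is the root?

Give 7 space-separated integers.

After append 71 (leaves=[71]):
  L0: [71]
  root=71
After append 73 (leaves=[71, 73]):
  L0: [71, 73]
  L1: h(71,73)=(71*31+73)%997=280 -> [280]
  root=280
After append 90 (leaves=[71, 73, 90]):
  L0: [71, 73, 90]
  L1: h(71,73)=(71*31+73)%997=280 h(90,90)=(90*31+90)%997=886 -> [280, 886]
  L2: h(280,886)=(280*31+886)%997=593 -> [593]
  root=593
After append 30 (leaves=[71, 73, 90, 30]):
  L0: [71, 73, 90, 30]
  L1: h(71,73)=(71*31+73)%997=280 h(90,30)=(90*31+30)%997=826 -> [280, 826]
  L2: h(280,826)=(280*31+826)%997=533 -> [533]
  root=533
After append 19 (leaves=[71, 73, 90, 30, 19]):
  L0: [71, 73, 90, 30, 19]
  L1: h(71,73)=(71*31+73)%997=280 h(90,30)=(90*31+30)%997=826 h(19,19)=(19*31+19)%997=608 -> [280, 826, 608]
  L2: h(280,826)=(280*31+826)%997=533 h(608,608)=(608*31+608)%997=513 -> [533, 513]
  L3: h(533,513)=(533*31+513)%997=87 -> [87]
  root=87
After append 12 (leaves=[71, 73, 90, 30, 19, 12]):
  L0: [71, 73, 90, 30, 19, 12]
  L1: h(71,73)=(71*31+73)%997=280 h(90,30)=(90*31+30)%997=826 h(19,12)=(19*31+12)%997=601 -> [280, 826, 601]
  L2: h(280,826)=(280*31+826)%997=533 h(601,601)=(601*31+601)%997=289 -> [533, 289]
  L3: h(533,289)=(533*31+289)%997=860 -> [860]
  root=860
After append 98 (leaves=[71, 73, 90, 30, 19, 12, 98]):
  L0: [71, 73, 90, 30, 19, 12, 98]
  L1: h(71,73)=(71*31+73)%997=280 h(90,30)=(90*31+30)%997=826 h(19,12)=(19*31+12)%997=601 h(98,98)=(98*31+98)%997=145 -> [280, 826, 601, 145]
  L2: h(280,826)=(280*31+826)%997=533 h(601,145)=(601*31+145)%997=830 -> [533, 830]
  L3: h(533,830)=(533*31+830)%997=404 -> [404]
  root=404

Answer: 71 280 593 533 87 860 404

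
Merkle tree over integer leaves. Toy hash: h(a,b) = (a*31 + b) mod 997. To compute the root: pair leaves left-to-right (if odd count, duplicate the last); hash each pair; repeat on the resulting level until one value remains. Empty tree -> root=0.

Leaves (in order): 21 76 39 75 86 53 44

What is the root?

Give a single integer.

Answer: 626

Derivation:
L0: [21, 76, 39, 75, 86, 53, 44]
L1: h(21,76)=(21*31+76)%997=727 h(39,75)=(39*31+75)%997=287 h(86,53)=(86*31+53)%997=725 h(44,44)=(44*31+44)%997=411 -> [727, 287, 725, 411]
L2: h(727,287)=(727*31+287)%997=890 h(725,411)=(725*31+411)%997=952 -> [890, 952]
L3: h(890,952)=(890*31+952)%997=626 -> [626]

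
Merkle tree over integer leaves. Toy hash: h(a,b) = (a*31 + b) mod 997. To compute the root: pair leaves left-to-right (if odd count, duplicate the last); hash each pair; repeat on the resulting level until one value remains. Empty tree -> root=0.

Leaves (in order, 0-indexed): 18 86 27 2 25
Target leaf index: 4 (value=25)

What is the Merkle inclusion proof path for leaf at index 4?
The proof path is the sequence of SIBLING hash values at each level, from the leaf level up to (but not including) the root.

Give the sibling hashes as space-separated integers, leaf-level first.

L0 (leaves): [18, 86, 27, 2, 25], target index=4
L1: h(18,86)=(18*31+86)%997=644 [pair 0] h(27,2)=(27*31+2)%997=839 [pair 1] h(25,25)=(25*31+25)%997=800 [pair 2] -> [644, 839, 800]
  Sibling for proof at L0: 25
L2: h(644,839)=(644*31+839)%997=863 [pair 0] h(800,800)=(800*31+800)%997=675 [pair 1] -> [863, 675]
  Sibling for proof at L1: 800
L3: h(863,675)=(863*31+675)%997=509 [pair 0] -> [509]
  Sibling for proof at L2: 863
Root: 509
Proof path (sibling hashes from leaf to root): [25, 800, 863]

Answer: 25 800 863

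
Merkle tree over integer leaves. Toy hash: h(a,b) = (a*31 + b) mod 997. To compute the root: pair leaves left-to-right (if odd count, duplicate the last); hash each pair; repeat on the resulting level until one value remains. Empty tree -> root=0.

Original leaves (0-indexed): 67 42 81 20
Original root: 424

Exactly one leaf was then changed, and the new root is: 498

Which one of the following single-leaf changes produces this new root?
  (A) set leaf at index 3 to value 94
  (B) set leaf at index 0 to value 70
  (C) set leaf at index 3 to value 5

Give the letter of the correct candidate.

Original leaves: [67, 42, 81, 20]
Target new root: 498
Try each candidate change and compute the resulting root:
Candidate A: set leaf[3] = 94 -> leaves = [67, 42, 81, 94]
  L0: [67, 42, 81, 94]
  L1: h(67,42)=(67*31+42)%997=125 h(81,94)=(81*31+94)%997=611 -> [125, 611]
  L2: h(125,611)=(125*31+611)%997=498 -> [498]
  root = 498 == target 498  ** MATCH **
Candidate B: set leaf[0] = 70 -> leaves = [70, 42, 81, 20]
  L0: [70, 42, 81, 20]
  L1: h(70,42)=(70*31+42)%997=218 h(81,20)=(81*31+20)%997=537 -> [218, 537]
  L2: h(218,537)=(218*31+537)%997=316 -> [316]
  root = 316 != target 498
Candidate C: set leaf[3] = 5 -> leaves = [67, 42, 81, 5]
  L0: [67, 42, 81, 5]
  L1: h(67,42)=(67*31+42)%997=125 h(81,5)=(81*31+5)%997=522 -> [125, 522]
  L2: h(125,522)=(125*31+522)%997=409 -> [409]
  root = 409 != target 498
Candidate A produces the target root.

Answer: A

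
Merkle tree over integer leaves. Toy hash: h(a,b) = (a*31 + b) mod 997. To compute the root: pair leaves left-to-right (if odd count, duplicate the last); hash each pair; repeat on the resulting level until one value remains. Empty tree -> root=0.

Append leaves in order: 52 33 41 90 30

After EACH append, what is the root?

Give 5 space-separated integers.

Answer: 52 648 463 512 730

Derivation:
After append 52 (leaves=[52]):
  L0: [52]
  root=52
After append 33 (leaves=[52, 33]):
  L0: [52, 33]
  L1: h(52,33)=(52*31+33)%997=648 -> [648]
  root=648
After append 41 (leaves=[52, 33, 41]):
  L0: [52, 33, 41]
  L1: h(52,33)=(52*31+33)%997=648 h(41,41)=(41*31+41)%997=315 -> [648, 315]
  L2: h(648,315)=(648*31+315)%997=463 -> [463]
  root=463
After append 90 (leaves=[52, 33, 41, 90]):
  L0: [52, 33, 41, 90]
  L1: h(52,33)=(52*31+33)%997=648 h(41,90)=(41*31+90)%997=364 -> [648, 364]
  L2: h(648,364)=(648*31+364)%997=512 -> [512]
  root=512
After append 30 (leaves=[52, 33, 41, 90, 30]):
  L0: [52, 33, 41, 90, 30]
  L1: h(52,33)=(52*31+33)%997=648 h(41,90)=(41*31+90)%997=364 h(30,30)=(30*31+30)%997=960 -> [648, 364, 960]
  L2: h(648,364)=(648*31+364)%997=512 h(960,960)=(960*31+960)%997=810 -> [512, 810]
  L3: h(512,810)=(512*31+810)%997=730 -> [730]
  root=730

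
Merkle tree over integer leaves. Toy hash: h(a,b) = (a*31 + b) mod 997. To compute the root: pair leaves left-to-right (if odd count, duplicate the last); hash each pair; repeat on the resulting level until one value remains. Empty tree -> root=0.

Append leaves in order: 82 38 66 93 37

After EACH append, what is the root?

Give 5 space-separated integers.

Answer: 82 586 338 365 350

Derivation:
After append 82 (leaves=[82]):
  L0: [82]
  root=82
After append 38 (leaves=[82, 38]):
  L0: [82, 38]
  L1: h(82,38)=(82*31+38)%997=586 -> [586]
  root=586
After append 66 (leaves=[82, 38, 66]):
  L0: [82, 38, 66]
  L1: h(82,38)=(82*31+38)%997=586 h(66,66)=(66*31+66)%997=118 -> [586, 118]
  L2: h(586,118)=(586*31+118)%997=338 -> [338]
  root=338
After append 93 (leaves=[82, 38, 66, 93]):
  L0: [82, 38, 66, 93]
  L1: h(82,38)=(82*31+38)%997=586 h(66,93)=(66*31+93)%997=145 -> [586, 145]
  L2: h(586,145)=(586*31+145)%997=365 -> [365]
  root=365
After append 37 (leaves=[82, 38, 66, 93, 37]):
  L0: [82, 38, 66, 93, 37]
  L1: h(82,38)=(82*31+38)%997=586 h(66,93)=(66*31+93)%997=145 h(37,37)=(37*31+37)%997=187 -> [586, 145, 187]
  L2: h(586,145)=(586*31+145)%997=365 h(187,187)=(187*31+187)%997=2 -> [365, 2]
  L3: h(365,2)=(365*31+2)%997=350 -> [350]
  root=350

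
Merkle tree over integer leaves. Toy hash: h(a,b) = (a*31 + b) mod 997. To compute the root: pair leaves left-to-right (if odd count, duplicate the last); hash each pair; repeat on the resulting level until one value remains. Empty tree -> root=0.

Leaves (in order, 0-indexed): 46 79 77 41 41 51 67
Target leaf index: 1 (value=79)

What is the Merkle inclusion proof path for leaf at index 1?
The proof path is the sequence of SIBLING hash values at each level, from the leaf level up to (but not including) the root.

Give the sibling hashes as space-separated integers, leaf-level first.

L0 (leaves): [46, 79, 77, 41, 41, 51, 67], target index=1
L1: h(46,79)=(46*31+79)%997=508 [pair 0] h(77,41)=(77*31+41)%997=434 [pair 1] h(41,51)=(41*31+51)%997=325 [pair 2] h(67,67)=(67*31+67)%997=150 [pair 3] -> [508, 434, 325, 150]
  Sibling for proof at L0: 46
L2: h(508,434)=(508*31+434)%997=230 [pair 0] h(325,150)=(325*31+150)%997=255 [pair 1] -> [230, 255]
  Sibling for proof at L1: 434
L3: h(230,255)=(230*31+255)%997=406 [pair 0] -> [406]
  Sibling for proof at L2: 255
Root: 406
Proof path (sibling hashes from leaf to root): [46, 434, 255]

Answer: 46 434 255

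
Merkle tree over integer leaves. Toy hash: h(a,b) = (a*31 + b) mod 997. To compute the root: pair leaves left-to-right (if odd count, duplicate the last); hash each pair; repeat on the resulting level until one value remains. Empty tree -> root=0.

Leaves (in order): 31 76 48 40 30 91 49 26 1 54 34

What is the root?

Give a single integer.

L0: [31, 76, 48, 40, 30, 91, 49, 26, 1, 54, 34]
L1: h(31,76)=(31*31+76)%997=40 h(48,40)=(48*31+40)%997=531 h(30,91)=(30*31+91)%997=24 h(49,26)=(49*31+26)%997=548 h(1,54)=(1*31+54)%997=85 h(34,34)=(34*31+34)%997=91 -> [40, 531, 24, 548, 85, 91]
L2: h(40,531)=(40*31+531)%997=774 h(24,548)=(24*31+548)%997=295 h(85,91)=(85*31+91)%997=732 -> [774, 295, 732]
L3: h(774,295)=(774*31+295)%997=361 h(732,732)=(732*31+732)%997=493 -> [361, 493]
L4: h(361,493)=(361*31+493)%997=717 -> [717]

Answer: 717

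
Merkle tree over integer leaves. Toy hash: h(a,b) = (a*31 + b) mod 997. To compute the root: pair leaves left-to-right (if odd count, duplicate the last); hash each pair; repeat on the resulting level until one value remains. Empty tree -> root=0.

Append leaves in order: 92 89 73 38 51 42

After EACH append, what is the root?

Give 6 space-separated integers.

Answer: 92 947 786 751 730 442

Derivation:
After append 92 (leaves=[92]):
  L0: [92]
  root=92
After append 89 (leaves=[92, 89]):
  L0: [92, 89]
  L1: h(92,89)=(92*31+89)%997=947 -> [947]
  root=947
After append 73 (leaves=[92, 89, 73]):
  L0: [92, 89, 73]
  L1: h(92,89)=(92*31+89)%997=947 h(73,73)=(73*31+73)%997=342 -> [947, 342]
  L2: h(947,342)=(947*31+342)%997=786 -> [786]
  root=786
After append 38 (leaves=[92, 89, 73, 38]):
  L0: [92, 89, 73, 38]
  L1: h(92,89)=(92*31+89)%997=947 h(73,38)=(73*31+38)%997=307 -> [947, 307]
  L2: h(947,307)=(947*31+307)%997=751 -> [751]
  root=751
After append 51 (leaves=[92, 89, 73, 38, 51]):
  L0: [92, 89, 73, 38, 51]
  L1: h(92,89)=(92*31+89)%997=947 h(73,38)=(73*31+38)%997=307 h(51,51)=(51*31+51)%997=635 -> [947, 307, 635]
  L2: h(947,307)=(947*31+307)%997=751 h(635,635)=(635*31+635)%997=380 -> [751, 380]
  L3: h(751,380)=(751*31+380)%997=730 -> [730]
  root=730
After append 42 (leaves=[92, 89, 73, 38, 51, 42]):
  L0: [92, 89, 73, 38, 51, 42]
  L1: h(92,89)=(92*31+89)%997=947 h(73,38)=(73*31+38)%997=307 h(51,42)=(51*31+42)%997=626 -> [947, 307, 626]
  L2: h(947,307)=(947*31+307)%997=751 h(626,626)=(626*31+626)%997=92 -> [751, 92]
  L3: h(751,92)=(751*31+92)%997=442 -> [442]
  root=442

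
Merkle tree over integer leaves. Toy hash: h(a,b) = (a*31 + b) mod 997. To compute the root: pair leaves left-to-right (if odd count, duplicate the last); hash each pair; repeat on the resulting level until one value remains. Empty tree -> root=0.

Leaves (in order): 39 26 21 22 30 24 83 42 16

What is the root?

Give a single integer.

L0: [39, 26, 21, 22, 30, 24, 83, 42, 16]
L1: h(39,26)=(39*31+26)%997=238 h(21,22)=(21*31+22)%997=673 h(30,24)=(30*31+24)%997=954 h(83,42)=(83*31+42)%997=621 h(16,16)=(16*31+16)%997=512 -> [238, 673, 954, 621, 512]
L2: h(238,673)=(238*31+673)%997=75 h(954,621)=(954*31+621)%997=285 h(512,512)=(512*31+512)%997=432 -> [75, 285, 432]
L3: h(75,285)=(75*31+285)%997=616 h(432,432)=(432*31+432)%997=863 -> [616, 863]
L4: h(616,863)=(616*31+863)%997=19 -> [19]

Answer: 19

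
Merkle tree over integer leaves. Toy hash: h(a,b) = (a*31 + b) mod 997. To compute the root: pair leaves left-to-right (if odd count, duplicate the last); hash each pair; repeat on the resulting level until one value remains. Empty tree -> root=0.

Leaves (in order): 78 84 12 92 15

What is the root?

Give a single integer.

L0: [78, 84, 12, 92, 15]
L1: h(78,84)=(78*31+84)%997=508 h(12,92)=(12*31+92)%997=464 h(15,15)=(15*31+15)%997=480 -> [508, 464, 480]
L2: h(508,464)=(508*31+464)%997=260 h(480,480)=(480*31+480)%997=405 -> [260, 405]
L3: h(260,405)=(260*31+405)%997=489 -> [489]

Answer: 489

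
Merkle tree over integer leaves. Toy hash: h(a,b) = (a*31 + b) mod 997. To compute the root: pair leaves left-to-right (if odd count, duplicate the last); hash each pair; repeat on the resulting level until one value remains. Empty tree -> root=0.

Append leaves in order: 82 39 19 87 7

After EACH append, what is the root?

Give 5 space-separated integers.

Answer: 82 587 859 927 13

Derivation:
After append 82 (leaves=[82]):
  L0: [82]
  root=82
After append 39 (leaves=[82, 39]):
  L0: [82, 39]
  L1: h(82,39)=(82*31+39)%997=587 -> [587]
  root=587
After append 19 (leaves=[82, 39, 19]):
  L0: [82, 39, 19]
  L1: h(82,39)=(82*31+39)%997=587 h(19,19)=(19*31+19)%997=608 -> [587, 608]
  L2: h(587,608)=(587*31+608)%997=859 -> [859]
  root=859
After append 87 (leaves=[82, 39, 19, 87]):
  L0: [82, 39, 19, 87]
  L1: h(82,39)=(82*31+39)%997=587 h(19,87)=(19*31+87)%997=676 -> [587, 676]
  L2: h(587,676)=(587*31+676)%997=927 -> [927]
  root=927
After append 7 (leaves=[82, 39, 19, 87, 7]):
  L0: [82, 39, 19, 87, 7]
  L1: h(82,39)=(82*31+39)%997=587 h(19,87)=(19*31+87)%997=676 h(7,7)=(7*31+7)%997=224 -> [587, 676, 224]
  L2: h(587,676)=(587*31+676)%997=927 h(224,224)=(224*31+224)%997=189 -> [927, 189]
  L3: h(927,189)=(927*31+189)%997=13 -> [13]
  root=13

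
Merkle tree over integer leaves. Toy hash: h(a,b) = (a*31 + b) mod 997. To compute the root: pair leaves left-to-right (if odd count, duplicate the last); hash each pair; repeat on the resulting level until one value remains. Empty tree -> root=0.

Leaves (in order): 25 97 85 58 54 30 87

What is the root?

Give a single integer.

Answer: 23

Derivation:
L0: [25, 97, 85, 58, 54, 30, 87]
L1: h(25,97)=(25*31+97)%997=872 h(85,58)=(85*31+58)%997=699 h(54,30)=(54*31+30)%997=707 h(87,87)=(87*31+87)%997=790 -> [872, 699, 707, 790]
L2: h(872,699)=(872*31+699)%997=812 h(707,790)=(707*31+790)%997=773 -> [812, 773]
L3: h(812,773)=(812*31+773)%997=23 -> [23]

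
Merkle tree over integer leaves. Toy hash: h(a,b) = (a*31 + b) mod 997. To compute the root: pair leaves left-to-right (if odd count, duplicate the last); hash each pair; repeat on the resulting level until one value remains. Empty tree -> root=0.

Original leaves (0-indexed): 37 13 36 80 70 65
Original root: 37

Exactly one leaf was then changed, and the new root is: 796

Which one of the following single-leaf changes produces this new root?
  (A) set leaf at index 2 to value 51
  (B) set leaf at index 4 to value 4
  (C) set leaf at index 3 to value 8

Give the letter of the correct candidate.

Original leaves: [37, 13, 36, 80, 70, 65]
Target new root: 796
Try each candidate change and compute the resulting root:
Candidate A: set leaf[2] = 51 -> leaves = [37, 13, 51, 80, 70, 65]
  L0: [37, 13, 51, 80, 70, 65]
  L1: h(37,13)=(37*31+13)%997=163 h(51,80)=(51*31+80)%997=664 h(70,65)=(70*31+65)%997=241 -> [163, 664, 241]
  L2: h(163,664)=(163*31+664)%997=732 h(241,241)=(241*31+241)%997=733 -> [732, 733]
  L3: h(732,733)=(732*31+733)%997=494 -> [494]
  root = 494 != target 796
Candidate B: set leaf[4] = 4 -> leaves = [37, 13, 36, 80, 4, 65]
  L0: [37, 13, 36, 80, 4, 65]
  L1: h(37,13)=(37*31+13)%997=163 h(36,80)=(36*31+80)%997=199 h(4,65)=(4*31+65)%997=189 -> [163, 199, 189]
  L2: h(163,199)=(163*31+199)%997=267 h(189,189)=(189*31+189)%997=66 -> [267, 66]
  L3: h(267,66)=(267*31+66)%997=367 -> [367]
  root = 367 != target 796
Candidate C: set leaf[3] = 8 -> leaves = [37, 13, 36, 8, 70, 65]
  L0: [37, 13, 36, 8, 70, 65]
  L1: h(37,13)=(37*31+13)%997=163 h(36,8)=(36*31+8)%997=127 h(70,65)=(70*31+65)%997=241 -> [163, 127, 241]
  L2: h(163,127)=(163*31+127)%997=195 h(241,241)=(241*31+241)%997=733 -> [195, 733]
  L3: h(195,733)=(195*31+733)%997=796 -> [796]
  root = 796 == target 796  ** MATCH **
Candidate C produces the target root.

Answer: C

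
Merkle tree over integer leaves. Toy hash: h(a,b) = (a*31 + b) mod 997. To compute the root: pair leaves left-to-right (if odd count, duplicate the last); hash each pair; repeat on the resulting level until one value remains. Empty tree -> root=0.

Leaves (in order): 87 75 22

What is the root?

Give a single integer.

L0: [87, 75, 22]
L1: h(87,75)=(87*31+75)%997=778 h(22,22)=(22*31+22)%997=704 -> [778, 704]
L2: h(778,704)=(778*31+704)%997=894 -> [894]

Answer: 894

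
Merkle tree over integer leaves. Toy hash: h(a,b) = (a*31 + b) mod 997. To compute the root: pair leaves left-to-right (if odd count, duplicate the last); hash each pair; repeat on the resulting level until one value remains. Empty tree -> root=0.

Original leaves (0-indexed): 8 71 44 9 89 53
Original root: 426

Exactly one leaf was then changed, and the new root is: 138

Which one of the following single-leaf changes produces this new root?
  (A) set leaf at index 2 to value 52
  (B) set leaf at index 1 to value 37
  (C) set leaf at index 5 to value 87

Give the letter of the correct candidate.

Original leaves: [8, 71, 44, 9, 89, 53]
Target new root: 138
Try each candidate change and compute the resulting root:
Candidate A: set leaf[2] = 52 -> leaves = [8, 71, 52, 9, 89, 53]
  L0: [8, 71, 52, 9, 89, 53]
  L1: h(8,71)=(8*31+71)%997=319 h(52,9)=(52*31+9)%997=624 h(89,53)=(89*31+53)%997=818 -> [319, 624, 818]
  L2: h(319,624)=(319*31+624)%997=543 h(818,818)=(818*31+818)%997=254 -> [543, 254]
  L3: h(543,254)=(543*31+254)%997=138 -> [138]
  root = 138 == target 138  ** MATCH **
Candidate B: set leaf[1] = 37 -> leaves = [8, 37, 44, 9, 89, 53]
  L0: [8, 37, 44, 9, 89, 53]
  L1: h(8,37)=(8*31+37)%997=285 h(44,9)=(44*31+9)%997=376 h(89,53)=(89*31+53)%997=818 -> [285, 376, 818]
  L2: h(285,376)=(285*31+376)%997=238 h(818,818)=(818*31+818)%997=254 -> [238, 254]
  L3: h(238,254)=(238*31+254)%997=653 -> [653]
  root = 653 != target 138
Candidate C: set leaf[5] = 87 -> leaves = [8, 71, 44, 9, 89, 87]
  L0: [8, 71, 44, 9, 89, 87]
  L1: h(8,71)=(8*31+71)%997=319 h(44,9)=(44*31+9)%997=376 h(89,87)=(89*31+87)%997=852 -> [319, 376, 852]
  L2: h(319,376)=(319*31+376)%997=295 h(852,852)=(852*31+852)%997=345 -> [295, 345]
  L3: h(295,345)=(295*31+345)%997=517 -> [517]
  root = 517 != target 138
Candidate A produces the target root.

Answer: A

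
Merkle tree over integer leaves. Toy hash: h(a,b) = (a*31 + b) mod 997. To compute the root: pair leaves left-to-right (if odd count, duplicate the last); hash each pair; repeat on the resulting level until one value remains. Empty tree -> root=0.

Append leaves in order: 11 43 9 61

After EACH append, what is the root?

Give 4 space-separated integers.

After append 11 (leaves=[11]):
  L0: [11]
  root=11
After append 43 (leaves=[11, 43]):
  L0: [11, 43]
  L1: h(11,43)=(11*31+43)%997=384 -> [384]
  root=384
After append 9 (leaves=[11, 43, 9]):
  L0: [11, 43, 9]
  L1: h(11,43)=(11*31+43)%997=384 h(9,9)=(9*31+9)%997=288 -> [384, 288]
  L2: h(384,288)=(384*31+288)%997=228 -> [228]
  root=228
After append 61 (leaves=[11, 43, 9, 61]):
  L0: [11, 43, 9, 61]
  L1: h(11,43)=(11*31+43)%997=384 h(9,61)=(9*31+61)%997=340 -> [384, 340]
  L2: h(384,340)=(384*31+340)%997=280 -> [280]
  root=280

Answer: 11 384 228 280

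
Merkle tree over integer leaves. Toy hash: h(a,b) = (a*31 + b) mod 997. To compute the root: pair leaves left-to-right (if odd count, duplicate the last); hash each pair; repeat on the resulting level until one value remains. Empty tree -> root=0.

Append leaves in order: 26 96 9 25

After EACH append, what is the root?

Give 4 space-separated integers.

After append 26 (leaves=[26]):
  L0: [26]
  root=26
After append 96 (leaves=[26, 96]):
  L0: [26, 96]
  L1: h(26,96)=(26*31+96)%997=902 -> [902]
  root=902
After append 9 (leaves=[26, 96, 9]):
  L0: [26, 96, 9]
  L1: h(26,96)=(26*31+96)%997=902 h(9,9)=(9*31+9)%997=288 -> [902, 288]
  L2: h(902,288)=(902*31+288)%997=334 -> [334]
  root=334
After append 25 (leaves=[26, 96, 9, 25]):
  L0: [26, 96, 9, 25]
  L1: h(26,96)=(26*31+96)%997=902 h(9,25)=(9*31+25)%997=304 -> [902, 304]
  L2: h(902,304)=(902*31+304)%997=350 -> [350]
  root=350

Answer: 26 902 334 350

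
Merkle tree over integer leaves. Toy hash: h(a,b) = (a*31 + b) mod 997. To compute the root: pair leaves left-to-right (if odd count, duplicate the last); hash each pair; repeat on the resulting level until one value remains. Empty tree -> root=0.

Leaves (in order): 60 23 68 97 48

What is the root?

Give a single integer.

L0: [60, 23, 68, 97, 48]
L1: h(60,23)=(60*31+23)%997=886 h(68,97)=(68*31+97)%997=211 h(48,48)=(48*31+48)%997=539 -> [886, 211, 539]
L2: h(886,211)=(886*31+211)%997=758 h(539,539)=(539*31+539)%997=299 -> [758, 299]
L3: h(758,299)=(758*31+299)%997=866 -> [866]

Answer: 866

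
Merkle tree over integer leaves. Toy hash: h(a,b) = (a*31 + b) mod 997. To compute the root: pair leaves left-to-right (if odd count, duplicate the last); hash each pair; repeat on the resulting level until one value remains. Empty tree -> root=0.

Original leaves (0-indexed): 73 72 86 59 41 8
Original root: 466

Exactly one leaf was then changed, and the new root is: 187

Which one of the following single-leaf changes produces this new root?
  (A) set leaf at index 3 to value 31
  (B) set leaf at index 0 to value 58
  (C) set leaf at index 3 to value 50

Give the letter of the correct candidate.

Original leaves: [73, 72, 86, 59, 41, 8]
Target new root: 187
Try each candidate change and compute the resulting root:
Candidate A: set leaf[3] = 31 -> leaves = [73, 72, 86, 31, 41, 8]
  L0: [73, 72, 86, 31, 41, 8]
  L1: h(73,72)=(73*31+72)%997=341 h(86,31)=(86*31+31)%997=703 h(41,8)=(41*31+8)%997=282 -> [341, 703, 282]
  L2: h(341,703)=(341*31+703)%997=307 h(282,282)=(282*31+282)%997=51 -> [307, 51]
  L3: h(307,51)=(307*31+51)%997=595 -> [595]
  root = 595 != target 187
Candidate B: set leaf[0] = 58 -> leaves = [58, 72, 86, 59, 41, 8]
  L0: [58, 72, 86, 59, 41, 8]
  L1: h(58,72)=(58*31+72)%997=873 h(86,59)=(86*31+59)%997=731 h(41,8)=(41*31+8)%997=282 -> [873, 731, 282]
  L2: h(873,731)=(873*31+731)%997=875 h(282,282)=(282*31+282)%997=51 -> [875, 51]
  L3: h(875,51)=(875*31+51)%997=257 -> [257]
  root = 257 != target 187
Candidate C: set leaf[3] = 50 -> leaves = [73, 72, 86, 50, 41, 8]
  L0: [73, 72, 86, 50, 41, 8]
  L1: h(73,72)=(73*31+72)%997=341 h(86,50)=(86*31+50)%997=722 h(41,8)=(41*31+8)%997=282 -> [341, 722, 282]
  L2: h(341,722)=(341*31+722)%997=326 h(282,282)=(282*31+282)%997=51 -> [326, 51]
  L3: h(326,51)=(326*31+51)%997=187 -> [187]
  root = 187 == target 187  ** MATCH **
Candidate C produces the target root.

Answer: C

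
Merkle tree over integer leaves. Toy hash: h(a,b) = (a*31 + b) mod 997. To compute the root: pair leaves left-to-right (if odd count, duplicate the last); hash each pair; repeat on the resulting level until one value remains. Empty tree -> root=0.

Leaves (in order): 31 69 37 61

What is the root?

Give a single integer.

Answer: 237

Derivation:
L0: [31, 69, 37, 61]
L1: h(31,69)=(31*31+69)%997=33 h(37,61)=(37*31+61)%997=211 -> [33, 211]
L2: h(33,211)=(33*31+211)%997=237 -> [237]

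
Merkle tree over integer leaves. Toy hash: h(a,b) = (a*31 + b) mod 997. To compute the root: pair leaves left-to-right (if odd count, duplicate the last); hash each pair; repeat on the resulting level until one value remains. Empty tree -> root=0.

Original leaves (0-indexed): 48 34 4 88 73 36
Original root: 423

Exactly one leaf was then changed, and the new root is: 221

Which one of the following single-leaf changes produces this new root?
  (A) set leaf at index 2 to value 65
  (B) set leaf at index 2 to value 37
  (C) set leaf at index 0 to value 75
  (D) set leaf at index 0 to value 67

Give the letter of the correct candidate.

Original leaves: [48, 34, 4, 88, 73, 36]
Target new root: 221
Try each candidate change and compute the resulting root:
Candidate A: set leaf[2] = 65 -> leaves = [48, 34, 65, 88, 73, 36]
  L0: [48, 34, 65, 88, 73, 36]
  L1: h(48,34)=(48*31+34)%997=525 h(65,88)=(65*31+88)%997=109 h(73,36)=(73*31+36)%997=305 -> [525, 109, 305]
  L2: h(525,109)=(525*31+109)%997=432 h(305,305)=(305*31+305)%997=787 -> [432, 787]
  L3: h(432,787)=(432*31+787)%997=221 -> [221]
  root = 221 == target 221  ** MATCH **
Candidate B: set leaf[2] = 37 -> leaves = [48, 34, 37, 88, 73, 36]
  L0: [48, 34, 37, 88, 73, 36]
  L1: h(48,34)=(48*31+34)%997=525 h(37,88)=(37*31+88)%997=238 h(73,36)=(73*31+36)%997=305 -> [525, 238, 305]
  L2: h(525,238)=(525*31+238)%997=561 h(305,305)=(305*31+305)%997=787 -> [561, 787]
  L3: h(561,787)=(561*31+787)%997=232 -> [232]
  root = 232 != target 221
Candidate C: set leaf[0] = 75 -> leaves = [75, 34, 4, 88, 73, 36]
  L0: [75, 34, 4, 88, 73, 36]
  L1: h(75,34)=(75*31+34)%997=365 h(4,88)=(4*31+88)%997=212 h(73,36)=(73*31+36)%997=305 -> [365, 212, 305]
  L2: h(365,212)=(365*31+212)%997=560 h(305,305)=(305*31+305)%997=787 -> [560, 787]
  L3: h(560,787)=(560*31+787)%997=201 -> [201]
  root = 201 != target 221
Candidate D: set leaf[0] = 67 -> leaves = [67, 34, 4, 88, 73, 36]
  L0: [67, 34, 4, 88, 73, 36]
  L1: h(67,34)=(67*31+34)%997=117 h(4,88)=(4*31+88)%997=212 h(73,36)=(73*31+36)%997=305 -> [117, 212, 305]
  L2: h(117,212)=(117*31+212)%997=848 h(305,305)=(305*31+305)%997=787 -> [848, 787]
  L3: h(848,787)=(848*31+787)%997=156 -> [156]
  root = 156 != target 221
Candidate A produces the target root.

Answer: A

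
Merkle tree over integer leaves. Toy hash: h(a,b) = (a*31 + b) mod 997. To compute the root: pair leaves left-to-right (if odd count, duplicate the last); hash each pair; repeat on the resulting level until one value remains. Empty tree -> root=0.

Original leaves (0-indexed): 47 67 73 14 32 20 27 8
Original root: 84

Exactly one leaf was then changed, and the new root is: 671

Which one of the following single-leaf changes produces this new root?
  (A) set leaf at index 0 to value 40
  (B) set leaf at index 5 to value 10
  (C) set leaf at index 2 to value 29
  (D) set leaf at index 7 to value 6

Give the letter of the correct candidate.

Answer: C

Derivation:
Original leaves: [47, 67, 73, 14, 32, 20, 27, 8]
Target new root: 671
Try each candidate change and compute the resulting root:
Candidate A: set leaf[0] = 40 -> leaves = [40, 67, 73, 14, 32, 20, 27, 8]
  L0: [40, 67, 73, 14, 32, 20, 27, 8]
  L1: h(40,67)=(40*31+67)%997=310 h(73,14)=(73*31+14)%997=283 h(32,20)=(32*31+20)%997=15 h(27,8)=(27*31+8)%997=845 -> [310, 283, 15, 845]
  L2: h(310,283)=(310*31+283)%997=920 h(15,845)=(15*31+845)%997=313 -> [920, 313]
  L3: h(920,313)=(920*31+313)%997=917 -> [917]
  root = 917 != target 671
Candidate B: set leaf[5] = 10 -> leaves = [47, 67, 73, 14, 32, 10, 27, 8]
  L0: [47, 67, 73, 14, 32, 10, 27, 8]
  L1: h(47,67)=(47*31+67)%997=527 h(73,14)=(73*31+14)%997=283 h(32,10)=(32*31+10)%997=5 h(27,8)=(27*31+8)%997=845 -> [527, 283, 5, 845]
  L2: h(527,283)=(527*31+283)%997=668 h(5,845)=(5*31+845)%997=3 -> [668, 3]
  L3: h(668,3)=(668*31+3)%997=771 -> [771]
  root = 771 != target 671
Candidate C: set leaf[2] = 29 -> leaves = [47, 67, 29, 14, 32, 20, 27, 8]
  L0: [47, 67, 29, 14, 32, 20, 27, 8]
  L1: h(47,67)=(47*31+67)%997=527 h(29,14)=(29*31+14)%997=913 h(32,20)=(32*31+20)%997=15 h(27,8)=(27*31+8)%997=845 -> [527, 913, 15, 845]
  L2: h(527,913)=(527*31+913)%997=301 h(15,845)=(15*31+845)%997=313 -> [301, 313]
  L3: h(301,313)=(301*31+313)%997=671 -> [671]
  root = 671 == target 671  ** MATCH **
Candidate D: set leaf[7] = 6 -> leaves = [47, 67, 73, 14, 32, 20, 27, 6]
  L0: [47, 67, 73, 14, 32, 20, 27, 6]
  L1: h(47,67)=(47*31+67)%997=527 h(73,14)=(73*31+14)%997=283 h(32,20)=(32*31+20)%997=15 h(27,6)=(27*31+6)%997=843 -> [527, 283, 15, 843]
  L2: h(527,283)=(527*31+283)%997=668 h(15,843)=(15*31+843)%997=311 -> [668, 311]
  L3: h(668,311)=(668*31+311)%997=82 -> [82]
  root = 82 != target 671
Candidate C produces the target root.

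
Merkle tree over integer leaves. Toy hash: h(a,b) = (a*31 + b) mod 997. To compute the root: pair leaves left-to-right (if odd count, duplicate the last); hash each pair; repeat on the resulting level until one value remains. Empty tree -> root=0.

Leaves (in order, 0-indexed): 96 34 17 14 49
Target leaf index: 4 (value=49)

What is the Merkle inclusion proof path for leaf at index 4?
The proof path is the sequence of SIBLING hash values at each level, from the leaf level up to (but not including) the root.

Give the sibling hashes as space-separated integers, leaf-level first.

L0 (leaves): [96, 34, 17, 14, 49], target index=4
L1: h(96,34)=(96*31+34)%997=19 [pair 0] h(17,14)=(17*31+14)%997=541 [pair 1] h(49,49)=(49*31+49)%997=571 [pair 2] -> [19, 541, 571]
  Sibling for proof at L0: 49
L2: h(19,541)=(19*31+541)%997=133 [pair 0] h(571,571)=(571*31+571)%997=326 [pair 1] -> [133, 326]
  Sibling for proof at L1: 571
L3: h(133,326)=(133*31+326)%997=461 [pair 0] -> [461]
  Sibling for proof at L2: 133
Root: 461
Proof path (sibling hashes from leaf to root): [49, 571, 133]

Answer: 49 571 133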